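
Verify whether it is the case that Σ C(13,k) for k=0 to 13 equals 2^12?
Binomial theorem: Σ C(13,k) = (1+1)^13 = 2^13 = 8,192; RHS 2^12 = 4,096.
Final answer: False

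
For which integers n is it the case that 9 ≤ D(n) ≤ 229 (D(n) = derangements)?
Using D(n) = (n−1)[D(n−1) + D(n−2)] with D(1)=0, D(2)=1: D(3)=2; D(4)=9; D(5)=44; D(6)=265. So valid n = 4, 5.

Answer: 4, 5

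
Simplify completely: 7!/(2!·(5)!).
This is C(7,2) = 21.

Answer: 21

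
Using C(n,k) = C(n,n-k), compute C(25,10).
C(25,10) = C(25,15) = 3,268,760.

Answer: 3,268,760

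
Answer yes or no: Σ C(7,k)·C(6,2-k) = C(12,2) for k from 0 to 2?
No

Explanation: Vandermonde's identity gives C(13,2) = 78; RHS C(12,2) = 66.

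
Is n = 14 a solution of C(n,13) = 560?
No
C(14,13) = 14·13·12·11·10·9·8·7·6·5·4·3·2/13! = 87,178,291,200/6,227,020,800 = 14, which does not equal 560.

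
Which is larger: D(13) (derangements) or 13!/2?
D(13) = (13-1)·[D(12) + D(11)] = 12·[176,214,841 + 14,684,570] = 2,290,792,932; 13!/2 = 6,227,020,800/2 = 3,113,510,400.

Answer: 13!/2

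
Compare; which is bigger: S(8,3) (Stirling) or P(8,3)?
S(8,3)

Reasoning: S(8,3) = 3·S(7,3) + S(7,2) = 3·301 + 63 = 966; P(8,3) = 336.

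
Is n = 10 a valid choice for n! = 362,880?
No

10! = 10·9! = 10·362,880 = 3,628,800, which does not equal 362,880.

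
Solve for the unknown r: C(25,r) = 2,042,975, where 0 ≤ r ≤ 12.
9

C(25,r) is increasing for 0 ≤ r ≤ 12. Stepping up (C(25,r+1) = C(25,r)·(25−r)/(r+1)): C(25,1) = 25, C(25,2) = 300, C(25,3) = 2,300, C(25,4) = 12,650, C(25,5) = 53,130, C(25,6) = 177,100, C(25,7) = 480,700, C(25,8) = 1,081,575, C(25,9) = 2,042,975 ✓. So r = 9.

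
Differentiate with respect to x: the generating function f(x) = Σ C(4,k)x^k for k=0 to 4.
Σ k·C(4,k)x^(k-1) for k=1 to 4

Reasoning: Term-by-term differentiation gives Σ k·C(4,k)x^{k-1} for k=1 to 4.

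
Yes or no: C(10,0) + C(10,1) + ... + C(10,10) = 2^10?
Yes

Reasoning: Binomial theorem with x = y = 1: Σ C(10,i) = (1+1)^10 = 2^10 = 1,024. The statement holds.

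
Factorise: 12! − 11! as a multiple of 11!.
11 × 11! = 439,084,800

Working:
12! − 11! = 12·11! − 11! = (12 − 1)·11! = 11 × 11! = 439,084,800.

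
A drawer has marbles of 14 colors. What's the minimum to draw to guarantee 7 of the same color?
85
Worst case: 6 of each = 84. One more: 85.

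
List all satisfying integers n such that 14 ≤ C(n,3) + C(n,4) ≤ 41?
5, 6

C(4,3)+C(4,4)=5; C(5,3)+C(5,4)=15; C(6,3)+C(6,4)=35; C(7,3)+C(7,4)=70. So valid n = 5, 6.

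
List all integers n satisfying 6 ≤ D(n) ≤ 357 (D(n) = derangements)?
4, 5, 6
Using D(n) = (n−1)[D(n−1) + D(n−2)] with D(1)=0, D(2)=1: D(3)=2; D(4)=9; D(5)=44; D(6)=265; D(7)=1,854. So valid n = 4, 5, 6.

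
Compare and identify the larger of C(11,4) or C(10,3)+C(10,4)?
Equal

Reasoning: By Pascal's identity: C(11,4) = C(10,3)+C(10,4) = 330. Equal.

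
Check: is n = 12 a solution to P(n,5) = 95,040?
P(12,5) = 12·11·10·9·8 = 95,040, which equals 95,040.

Answer: Yes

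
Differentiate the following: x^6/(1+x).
(6x^5(1+x) - x^6)/(1+x)²

Quotient rule: [6x^{5}(1+x) - x^6]/(1+x)².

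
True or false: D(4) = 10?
Derangements of 4 elements: D(4) = (4-1)·[D(3) + D(2)] = 3·[2 + 1] = 9.

Answer: False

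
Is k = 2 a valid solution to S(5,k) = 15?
S(5,2) = 2·S(4,2) + S(4,1) = 2·7 + 1 = 15, which equals 15.

Answer: Yes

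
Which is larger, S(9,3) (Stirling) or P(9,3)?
S(9,3) = 3·S(8,3) + S(8,2) = 3·966 + 127 = 3,025; P(9,3) = 504.

Answer: S(9,3)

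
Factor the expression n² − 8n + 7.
Seek roots whose sum is 8 and product is 7: (1, 7). So n² − 8n + 7 = (n − 1)(n − 7).
Final answer: (n − 1)(n − 7)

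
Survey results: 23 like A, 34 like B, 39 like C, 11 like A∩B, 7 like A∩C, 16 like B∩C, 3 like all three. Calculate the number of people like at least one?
65

Working:
|A∪B∪C| = 23+34+39-11-7-16+3 = 65.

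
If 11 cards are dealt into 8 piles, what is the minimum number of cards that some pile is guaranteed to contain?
2

Pigeonhole: ⌈11/8⌉ = 2.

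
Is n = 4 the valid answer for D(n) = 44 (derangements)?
No

D(4) = (4-1)·[D(3) + D(2)] = 3·[2 + 1] = 9, which does not equal 44.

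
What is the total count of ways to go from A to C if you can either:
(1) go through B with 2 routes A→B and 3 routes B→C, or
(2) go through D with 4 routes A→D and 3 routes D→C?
18
Route via B: 2×3=6. Route via D: 4×3=12. Total: 18.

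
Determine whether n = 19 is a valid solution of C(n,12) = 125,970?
No

Solution: C(19,12) = 19·18·17·16·15·14·13·12·11·10·9·8/12! = 24,135,932,620,800/479,001,600 = 50,388, which does not equal 125,970.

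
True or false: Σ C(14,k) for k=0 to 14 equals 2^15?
False
Binomial theorem: Σ C(14,k) = (1+1)^14 = 2^14 = 16,384; RHS 2^15 = 32,768.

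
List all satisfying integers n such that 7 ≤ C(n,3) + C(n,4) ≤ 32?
C(4,3)+C(4,4)=5; C(5,3)+C(5,4)=15; C(6,3)+C(6,4)=35. So valid n = 5.

Answer: 5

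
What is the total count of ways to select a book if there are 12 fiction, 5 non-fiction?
17
By the addition principle: 12 + 5 = 17.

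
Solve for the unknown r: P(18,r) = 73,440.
P(18,r) = 18·17·…·(18−r+1), a product of r factors. Multiplying down from 18: 18 = 18; 18·17 = 306; 18·17·16 = 4,896; 18·17·16·15 = 73,440 ✓ (4 factors). So r = 4.
Final answer: 4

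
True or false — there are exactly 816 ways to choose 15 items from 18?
True

C(18,15) = 816.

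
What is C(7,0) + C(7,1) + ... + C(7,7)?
128

Reasoning: Sum of binomial coefficients = 2^7 = 128.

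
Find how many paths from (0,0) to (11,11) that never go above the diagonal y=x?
58,786

Counted by the Catalan number C_11: C_11 = C(22,11)/(11+1) = 705,432/12 = 58,786.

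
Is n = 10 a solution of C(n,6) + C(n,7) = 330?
Yes

C(10,6) + C(10,7) = 210 + 120 = 330, which equals 330.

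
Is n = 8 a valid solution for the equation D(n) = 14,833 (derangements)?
Yes

D(8) = (8-1)·[D(7) + D(6)] = 7·[1,854 + 265] = 14,833, which equals 14,833.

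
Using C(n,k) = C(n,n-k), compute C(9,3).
84

Solution: C(9,3) = C(9,6) = 84.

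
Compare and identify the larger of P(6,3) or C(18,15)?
P(6,3)=120, C(18,15)=816.
Final answer: C(18,15)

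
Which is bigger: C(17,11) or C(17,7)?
C(17,7)
C(17,11)=12,376, C(17,7)=19,448.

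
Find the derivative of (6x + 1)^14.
Chain rule: 14(6x+1)^{13} × 6 = 84(6x+1)^{13}.

Answer: 84(6x + 1)^13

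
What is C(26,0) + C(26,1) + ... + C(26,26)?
67,108,864
Sum of binomial coefficients = 2^26 = 67,108,864.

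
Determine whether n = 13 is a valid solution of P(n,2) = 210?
No

Reasoning: P(13,2) = 13·12 = 156, which does not equal 210.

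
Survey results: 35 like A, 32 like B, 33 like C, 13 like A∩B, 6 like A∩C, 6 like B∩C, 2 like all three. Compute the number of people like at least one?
|A∪B∪C| = 35+32+33-13-6-6+2 = 77.

Answer: 77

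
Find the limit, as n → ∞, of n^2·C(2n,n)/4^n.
C(2n,n) ~ 4^n/√(πn), so n^2·C(2n,n)/4^n ~ n^(2 − 1/2)/√π → ∞.
Final answer: ∞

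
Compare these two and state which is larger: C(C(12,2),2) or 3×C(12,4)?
C(C(12,2),2)
C(C(12,2),2)=2,145, 3×C(12,4)=1,485.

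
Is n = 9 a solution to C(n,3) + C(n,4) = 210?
Yes

Working:
C(9,3) + C(9,4) = 84 + 126 = 210, which equals 210.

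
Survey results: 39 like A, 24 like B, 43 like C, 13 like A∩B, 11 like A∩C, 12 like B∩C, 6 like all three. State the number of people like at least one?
76

Explanation: |A∪B∪C| = 39+24+43-13-11-12+6 = 76.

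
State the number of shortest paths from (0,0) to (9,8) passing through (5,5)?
8,820

Solution: To (5,5): C(10,5)=252. From there: C(7,4)=35. Total: 8,820.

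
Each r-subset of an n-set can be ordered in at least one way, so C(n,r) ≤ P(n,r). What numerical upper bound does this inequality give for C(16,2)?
240

Working:
P(16,2) = 16·15 = 240, so C(16,2) ≤ 240. (The bound is loose by a factor of 2! = 2: C(16,2) = 240/2 = 120.)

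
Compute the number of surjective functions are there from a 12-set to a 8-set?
6,411,968,640

Onto functions = 8! × S(12,8)
First compute S(12,8) via recurrence:
Using the Stirling recurrence: S(n,k) = k·S(n-1,k) + S(n-1,k-1)
S(12,8) = 8·S(11,8) + S(11,7)
         = 8·11880 + 63987
         = 95040 + 63987
         = 159,027
Then: 40320 × 159027 = 6,411,968,640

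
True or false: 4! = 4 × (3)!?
By definition n! = n × (n-1)!, so 4! = 4 × 3!.
Final answer: True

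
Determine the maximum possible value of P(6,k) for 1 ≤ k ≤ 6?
720
P(6,k) increases in k, so maximum at k = 6: 6! = 720.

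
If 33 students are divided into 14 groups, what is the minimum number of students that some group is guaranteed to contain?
Pigeonhole: ⌈33/14⌉ = 3.
Final answer: 3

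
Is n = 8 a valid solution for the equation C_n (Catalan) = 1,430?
C_8 = C(16,8)/(8+1) = 12,870/9 = 1,430, which equals 1,430.

Answer: Yes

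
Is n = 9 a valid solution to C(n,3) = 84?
Yes

Reasoning: C(9,3) = 9·8·7/3! = 504/6 = 84, which equals 84.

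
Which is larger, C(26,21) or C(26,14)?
C(26,14)

Working:
C(26,21)=65,780, C(26,14)=9,657,700.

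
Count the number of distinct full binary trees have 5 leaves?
14

Reasoning: Using the Catalan number formula: C_n = C(2n, n) / (n+1)
C_4 = C(8, 4) / (4+1)
     = 70 / 5
     = 14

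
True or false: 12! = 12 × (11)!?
True

Working:
By definition n! = n × (n-1)!, so 12! = 12 × 11!.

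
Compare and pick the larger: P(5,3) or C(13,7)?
C(13,7)

Explanation: P(5,3)=60, C(13,7)=1,716.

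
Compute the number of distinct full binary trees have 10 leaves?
4,862

Solution: Using the Catalan number formula: C_n = C(2n, n) / (n+1)
C_9 = C(18, 9) / (9+1)
     = 48620 / 10
     = 4,862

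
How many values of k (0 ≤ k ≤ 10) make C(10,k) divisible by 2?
Checking C(10,k) mod 2 for k = 0..10: divisible at k = 1, 3, 4, 5, 6, 7, 9. That's 7 values.

Answer: 7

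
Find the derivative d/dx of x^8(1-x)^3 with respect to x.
8x^7(1-x)^3 - 3x^8(1-x)^2

Product rule: 8x^{7}(1-x)^{3} + x^8·(-3)(1-x)^{2}.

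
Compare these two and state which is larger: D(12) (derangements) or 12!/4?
D(12)

Explanation: D(12) = (12-1)·[D(11) + D(10)] = 11·[14,684,570 + 1,334,961] = 176,214,841; 12!/4 = 479,001,600/4 = 119,750,400.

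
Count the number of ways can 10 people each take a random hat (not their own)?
1,334,961

Explanation: Using D(n) = (n-1)[D(n-1) + D(n-2)]:
D(10) = (10-1) × [D(9) + D(8)]
      = 9 × [133496 + 14833]
      = 9 × 148329
      = 1,334,961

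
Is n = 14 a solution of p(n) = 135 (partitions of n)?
Yes

Reasoning: Pentagonal recurrence p(n) = p(n−1) + p(n−2) − p(n−5) − p(n−7) + …: p(14) = p(13) + p(12) − p(9) − p(7) + p(2) = 101 + 77 − 30 − 15 + 2 = 135, which equals 135.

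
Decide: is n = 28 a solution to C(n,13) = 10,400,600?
No

C(28,13) = 28·27·26·25·24·23·22·21·20·19·18·17·16/13! = 233,153,109,116,928,000/6,227,020,800 = 37,442,160, which does not equal 10,400,600.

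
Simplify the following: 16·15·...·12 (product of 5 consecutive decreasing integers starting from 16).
524,160
This is P(16,5) = 16!/(11)! = 524,160.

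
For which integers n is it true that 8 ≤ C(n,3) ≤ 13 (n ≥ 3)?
5

Working:
C(4,3)=4; C(5,3)=10; C(6,3)=20. So valid n = 5.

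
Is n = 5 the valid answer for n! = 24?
No

5! = 5·4! = 5·24 = 120, which does not equal 24.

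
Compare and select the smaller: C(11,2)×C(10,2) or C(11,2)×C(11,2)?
C(11,2)×C(10,2)
C(11,2)×C(10,2)=2,475, C(11,2)×C(11,2)=3,025.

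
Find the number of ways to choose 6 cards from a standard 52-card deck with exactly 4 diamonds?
529,815
13 diamonds and 39 non-diamonds: C(13,4) × C(39,2) = 715 × 741 = 529,815.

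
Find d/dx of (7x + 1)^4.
28(7x + 1)^3

Working:
Chain rule: 4(7x+1)^{3} × 7 = 28(7x+1)^{3}.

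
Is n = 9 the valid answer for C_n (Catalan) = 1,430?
No

Working:
C_9 = C(18,9)/(9+1) = 48,620/10 = 4,862, which does not equal 1,430.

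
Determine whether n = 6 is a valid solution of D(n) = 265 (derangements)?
Yes
D(6) = (6-1)·[D(5) + D(4)] = 5·[44 + 9] = 265, which equals 265.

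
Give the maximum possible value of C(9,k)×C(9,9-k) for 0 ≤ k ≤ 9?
15,876
C(9,k)·C(9,9-k) = C(9,k)², maximised at the centre k = 4: C(9,4)² = 15,876.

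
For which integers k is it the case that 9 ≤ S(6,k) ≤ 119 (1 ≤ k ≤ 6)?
2, 3, 4, 5

Solution: S(6,1)=1; S(6,2)=31; S(6,3)=90; S(6,4)=65; S(6,5)=15; S(6,6)=1. So valid k = 2, 3, 4, 5.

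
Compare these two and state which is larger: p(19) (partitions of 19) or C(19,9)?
C(19,9)
Pentagonal recurrence p(n) = p(n−1) + p(n−2) − p(n−5) − p(n−7) + …: p(19) = p(18) + p(17) − p(14) − p(12) + p(7) + p(4) = 385 + 297 − 135 − 77 + 15 + 5 = 490; C(19,9) = 92,378.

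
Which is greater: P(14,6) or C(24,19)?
P(14,6)=2,162,160, C(24,19)=42,504.
Final answer: P(14,6)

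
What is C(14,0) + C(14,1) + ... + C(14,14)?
Sum of binomial coefficients = 2^14 = 16,384.
Final answer: 16,384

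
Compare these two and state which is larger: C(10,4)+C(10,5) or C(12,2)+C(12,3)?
C(10,4)+C(10,5)

Solution: First=462, Second=286.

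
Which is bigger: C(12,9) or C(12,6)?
C(12,6)

Reasoning: C(12,9)=220, C(12,6)=924.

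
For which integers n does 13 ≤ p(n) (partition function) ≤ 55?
7, 8, 9, 10

Solution: Tabulating p(n) via p(n) = p(n−1) + p(n−2) − p(n−5) − p(n−7) + …: p(6)=11; p(7)=15; p(8)=22; p(9)=30; p(10)=42; p(11)=56. So valid n = 7, 8, 9, 10.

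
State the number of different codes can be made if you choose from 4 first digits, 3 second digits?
By the multiplication principle: 4 × 3 = 12.

Answer: 12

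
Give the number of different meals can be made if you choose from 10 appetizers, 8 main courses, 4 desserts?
320

Explanation: By the multiplication principle: 10 × 8 × 4 = 320.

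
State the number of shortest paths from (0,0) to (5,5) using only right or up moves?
252

Explanation: Choose 5 rights from 10 moves: C(10,5) = 252.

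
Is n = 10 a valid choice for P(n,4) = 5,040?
Yes

Reasoning: P(10,4) = 10·9·8·7 = 5,040, which equals 5,040.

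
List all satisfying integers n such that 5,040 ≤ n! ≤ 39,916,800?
7, 8, 9, 10, 11

Solution: n! is strictly increasing; 7! = 5,040 and 11! = 39,916,800, so valid n = 7, 8, 9, 10, 11.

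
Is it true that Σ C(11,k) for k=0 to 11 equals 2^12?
False

Working:
Binomial theorem: Σ C(11,k) = (1+1)^11 = 2^11 = 2,048; RHS 2^12 = 4,096.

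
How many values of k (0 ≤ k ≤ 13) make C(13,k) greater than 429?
Row 13 is unimodal and symmetric about k=13/2. C(13,3)=286 ≤ 429; C(13,4)=715 > 429; by symmetry C(13,k) > 429 for k = 4..9. That's 9 - 4 + 1 = 6 values.

Answer: 6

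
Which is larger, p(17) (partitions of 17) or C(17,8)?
Pentagonal recurrence p(n) = p(n−1) + p(n−2) − p(n−5) − p(n−7) + …: p(17) = p(16) + p(15) − p(12) − p(10) + p(5) + p(2) = 231 + 176 − 77 − 42 + 7 + 2 = 297; C(17,8) = 24,310.
Final answer: C(17,8)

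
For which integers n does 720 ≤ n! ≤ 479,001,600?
6, 7, 8, 9, 10, 11, 12

Explanation: n! is strictly increasing; 6! = 720 and 12! = 479,001,600, so valid n = 6, 7, 8, 9, 10, 11, 12.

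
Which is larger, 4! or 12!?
12!

Reasoning: 4!=24, 12!=479,001,600. 12! > 4!.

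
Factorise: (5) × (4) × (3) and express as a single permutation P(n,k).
Product of 3 consecutive descending integers starting at 5: P(5,3) = 5!/2! = 60.
Final answer: P(5,3) = 5!/(2)!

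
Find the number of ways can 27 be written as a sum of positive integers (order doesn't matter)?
Pentagonal recurrence p(n) = p(n−1) + p(n−2) − p(n−5) − p(n−7) + …: p(27) = p(26) + p(25) − p(22) − p(20) + p(15) + p(12) − p(5) − p(1) = 2,436 + 1,958 − 1,002 − 627 + 176 + 77 − 7 − 1 = 3,010.

Answer: 3,010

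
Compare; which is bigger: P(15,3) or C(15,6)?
P(15,3)=2,730, C(15,6)=5,005.

Answer: C(15,6)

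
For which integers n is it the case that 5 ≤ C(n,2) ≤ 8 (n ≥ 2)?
4

C(3,2)=3; C(4,2)=6; C(5,2)=10. So valid n = 4.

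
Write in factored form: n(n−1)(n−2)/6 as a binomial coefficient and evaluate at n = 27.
C(n,3); C(27,3) = 2,925

Reasoning: n(n−1)(n−2)/6 = n!/(3!(n−3)!) = C(n,3). At n = 27: C(27,3) = 2,925.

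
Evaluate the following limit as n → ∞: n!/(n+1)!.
n!/(n+1)! = 1/[(n+1)] → 0 as n → ∞.
Final answer: 0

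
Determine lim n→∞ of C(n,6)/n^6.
1/720

Solution: C(n,6) ≈ n^6/6! for large n. Limit = 1/6! = 1/720.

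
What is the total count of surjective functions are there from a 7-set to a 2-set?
126

Onto functions = 2! × S(7,2)
First compute S(7,2) via recurrence:
Using the Stirling recurrence: S(n,k) = k·S(n-1,k) + S(n-1,k-1)
S(7,2) = 2·S(6,2) + S(6,1)
         = 2·31 + 1
         = 62 + 1
         = 63
Then: 2 × 63 = 126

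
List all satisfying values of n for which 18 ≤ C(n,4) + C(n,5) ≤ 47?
6

Working:
C(5,4)+C(5,5)=6; C(6,4)+C(6,5)=21; C(7,4)+C(7,5)=56. So valid n = 6.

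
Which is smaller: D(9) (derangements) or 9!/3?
D(9) = (9-1)·[D(8) + D(7)] = 8·[14,833 + 1,854] = 133,496; 9!/3 = 362,880/3 = 120,960.
Final answer: 9!/3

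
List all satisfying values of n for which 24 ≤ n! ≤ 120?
n! is strictly increasing; 4! = 24 and 5! = 120, so valid n = 4, 5.
Final answer: 4, 5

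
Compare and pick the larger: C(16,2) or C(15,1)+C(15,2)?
Equal

By Pascal's identity: C(16,2) = C(15,1)+C(15,2) = 120. Equal.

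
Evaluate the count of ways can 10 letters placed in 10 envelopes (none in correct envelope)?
Using D(n) = (n-1)[D(n-1) + D(n-2)]:
D(10) = (10-1) × [D(9) + D(8)]
      = 9 × [133496 + 14833]
      = 9 × 148329
      = 1,334,961

Answer: 1,334,961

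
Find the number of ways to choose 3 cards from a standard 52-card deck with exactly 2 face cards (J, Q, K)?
2,640

Explanation: 12 face cards and 40 non-face cards: C(12,2) × C(40,1) = 66 × 40 = 2,640.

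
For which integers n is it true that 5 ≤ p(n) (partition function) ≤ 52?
4, 5, 6, 7, 8, 9, 10

Working:
Tabulating p(n) via p(n) = p(n−1) + p(n−2) − p(n−5) − p(n−7) + …: p(3)=3; p(4)=5; p(5)=7; p(6)=11; p(7)=15; p(8)=22; p(9)=30; p(10)=42; p(11)=56. So valid n = 4, 5, 6, 7, 8, 9, 10.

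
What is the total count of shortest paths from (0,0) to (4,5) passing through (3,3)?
60
To (3,3): C(6,3)=20. From there: C(3,1)=3. Total: 60.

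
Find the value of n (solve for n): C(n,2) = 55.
C(n,2) = n(n−1)/2! is increasing in n, and n(n−1) = 2!·55 = 110 ≈ (n−0.5)^2 gives n ≈ 11.0. Check: C(9,2) = 36, C(10,2) = 45, C(11,2) = 55 ✓. So n = 11.
Final answer: 11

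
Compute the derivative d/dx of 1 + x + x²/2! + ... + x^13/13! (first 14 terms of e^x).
1 + x + x²/2! + ... + x^12/12!

Explanation: Differentiating term by term gives the first 13 terms of e^x.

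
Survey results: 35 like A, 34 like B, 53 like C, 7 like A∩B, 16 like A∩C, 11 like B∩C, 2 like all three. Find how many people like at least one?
90

Solution: |A∪B∪C| = 35+34+53-7-16-11+2 = 90.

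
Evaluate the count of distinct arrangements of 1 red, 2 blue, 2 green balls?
30

Explanation: Multinomial: 5!/(1! × 2! × 2!) = 30.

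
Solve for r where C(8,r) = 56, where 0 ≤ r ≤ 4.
C(8,r) is increasing for 0 ≤ r ≤ 4. Stepping up (C(8,r+1) = C(8,r)·(8−r)/(r+1)): C(8,1) = 8, C(8,2) = 28, C(8,3) = 56 ✓. So r = 3.
Final answer: 3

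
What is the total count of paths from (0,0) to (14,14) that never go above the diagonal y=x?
2,674,440
Counted by the Catalan number C_14: C_14 = C(28,14)/(14+1) = 40,116,600/15 = 2,674,440.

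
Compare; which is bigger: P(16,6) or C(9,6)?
P(16,6)

Solution: P(16,6)=5,765,760, C(9,6)=84.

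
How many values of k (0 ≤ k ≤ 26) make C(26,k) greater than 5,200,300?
7

Explanation: Row 26 is unimodal and symmetric about k=26/2. C(26,9)=3,124,550 ≤ 5,200,300; C(26,10)=5,311,735 > 5,200,300; by symmetry C(26,k) > 5,200,300 for k = 10..16. That's 16 - 10 + 1 = 7 values.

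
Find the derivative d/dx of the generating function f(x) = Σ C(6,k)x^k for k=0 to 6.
Term-by-term differentiation gives Σ k·C(6,k)x^{k-1} for k=1 to 6.

Answer: Σ k·C(6,k)x^(k-1) for k=1 to 6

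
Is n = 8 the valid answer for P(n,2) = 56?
Yes

Working:
P(8,2) = 8·7 = 56, which equals 56.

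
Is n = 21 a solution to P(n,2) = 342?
No
P(21,2) = 21·20 = 420, which does not equal 342.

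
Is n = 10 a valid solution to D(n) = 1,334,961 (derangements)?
Yes
D(10) = (10-1)·[D(9) + D(8)] = 9·[133,496 + 14,833] = 1,334,961, which equals 1,334,961.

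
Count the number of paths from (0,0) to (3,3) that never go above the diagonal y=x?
5

Solution: Counted by the Catalan number C_3: C_3 = C(6,3)/(3+1) = 20/4 = 5.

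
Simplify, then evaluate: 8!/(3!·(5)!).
56
This is C(8,3) = 56.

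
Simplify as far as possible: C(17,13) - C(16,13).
1,820
C(17,13) - C(16,13) = C(16,12) = 1,820.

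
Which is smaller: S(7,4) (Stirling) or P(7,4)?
S(7,4)

Solution: S(7,4) = 4·S(6,4) + S(6,3) = 4·65 + 90 = 350; P(7,4) = 840.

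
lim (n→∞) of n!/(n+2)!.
0

Reasoning: n!/(n+2)! = 1/[(n+1)(n+2)] → 0 as n → ∞.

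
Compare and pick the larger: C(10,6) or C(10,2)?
C(10,6)

Explanation: C(10,6)=210, C(10,2)=45.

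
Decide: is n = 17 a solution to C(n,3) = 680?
Yes

Solution: C(17,3) = 17·16·15/3! = 4,080/6 = 680, which equals 680.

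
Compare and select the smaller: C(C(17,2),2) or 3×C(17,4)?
3×C(17,4)

Reasoning: C(C(17,2),2)=9,180, 3×C(17,4)=7,140.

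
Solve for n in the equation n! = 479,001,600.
12
n! is strictly increasing. 10! = 3,628,800, 11! = 39,916,800, 12! = 479,001,600 ✓. So n = 12.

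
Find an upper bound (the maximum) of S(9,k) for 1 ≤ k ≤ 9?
Row S(9,k) for k = 1..9 (via S(n,k) = k·S(n−1,k) + S(n−1,k−1)): 1, 255, 3,025, 7,770, 6,951, 2,646, 462, 36, 1. The row is unimodal; maximum at k = 4: 7,770.

Answer: 7,770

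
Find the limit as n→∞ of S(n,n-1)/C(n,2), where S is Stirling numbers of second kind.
1

S(n,n-1) = C(n,2), so the limit is 1.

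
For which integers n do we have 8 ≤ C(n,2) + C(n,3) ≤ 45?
C(3,2)+C(3,3)=4; C(4,2)+C(4,3)=10; C(5,2)+C(5,3)=20; C(6,2)+C(6,3)=35; C(7,2)+C(7,3)=56. So valid n = 4, 5, 6.

Answer: 4, 5, 6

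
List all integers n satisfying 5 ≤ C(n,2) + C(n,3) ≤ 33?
4, 5

Reasoning: C(3,2)+C(3,3)=4; C(4,2)+C(4,3)=10; C(5,2)+C(5,3)=20; C(6,2)+C(6,3)=35. So valid n = 4, 5.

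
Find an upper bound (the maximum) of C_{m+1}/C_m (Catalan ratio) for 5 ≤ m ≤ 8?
C_{m+1}/C_m = 2(2m+1)/(m+2), which increases with m. Maximum at m = 8: 2·17/10 = 17/5.
Final answer: 17/5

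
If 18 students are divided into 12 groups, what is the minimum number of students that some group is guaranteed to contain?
2

Working:
Pigeonhole: ⌈18/12⌉ = 2.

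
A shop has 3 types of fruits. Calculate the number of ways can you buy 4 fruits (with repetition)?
Stars and bars: C(4+3-1, 4) = C(6, 4) = 15.

Answer: 15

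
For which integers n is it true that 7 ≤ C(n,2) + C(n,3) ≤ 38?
C(3,2)+C(3,3)=4; C(4,2)+C(4,3)=10; C(5,2)+C(5,3)=20; C(6,2)+C(6,3)=35; C(7,2)+C(7,3)=56. So valid n = 4, 5, 6.

Answer: 4, 5, 6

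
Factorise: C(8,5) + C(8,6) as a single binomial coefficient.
C(9,6)
By Pascal's identity: C(8,5) + C(8,6) = C(9,6) = 84.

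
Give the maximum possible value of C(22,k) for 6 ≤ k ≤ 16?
705,432
C(22,k) is maximised at the centre of the row: C(22,11) = 705,432.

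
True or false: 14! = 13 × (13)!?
False

Working:
14! = 14 × 13! = 87,178,291,200, but 13 × 13! = 80,951,270,400.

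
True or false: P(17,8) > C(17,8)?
True

P(17,8) = 980,179,200 and C(17,8) = 24,310; P(n,r) = r! × C(n,r) so P > C whenever r ≥ 2.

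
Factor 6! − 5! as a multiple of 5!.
5 × 5! = 600
6! − 5! = 6·5! − 5! = (6 − 1)·5! = 5 × 5! = 600.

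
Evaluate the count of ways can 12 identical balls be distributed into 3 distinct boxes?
91

C(12+3-1, 3-1) = C(14, 2) = 91.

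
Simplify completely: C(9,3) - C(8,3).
28

Reasoning: C(9,3) - C(8,3) = C(8,2) = 28.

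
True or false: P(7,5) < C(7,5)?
False

P(7,5) = 2,520 and C(7,5) = 21; P(n,r) = r! × C(n,r) so P > C whenever r ≥ 2.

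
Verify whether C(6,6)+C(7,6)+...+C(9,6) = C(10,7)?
Hockey stick identity gives Σ = C(10,7) = 120; RHS C(10,7) = 120.
Final answer: True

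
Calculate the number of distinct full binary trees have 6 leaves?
42

Explanation: Using the Catalan number formula: C_n = C(2n, n) / (n+1)
C_5 = C(10, 5) / (5+1)
     = 252 / 6
     = 42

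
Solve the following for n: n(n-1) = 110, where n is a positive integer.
11

Working:
n² − n − 110 = 0, so n = (1 ± √(1 + 4·110))/2 = (1 ± √441)/2 = (1 ± 21)/2, i.e. n = 11 or n = -10. Taking the positive root, n = 11 (check: 11×10 = 110).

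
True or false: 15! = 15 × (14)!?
True
By definition n! = n × (n-1)!, so 15! = 15 × 14!.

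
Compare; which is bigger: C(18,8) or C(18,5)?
C(18,8)

Explanation: C(18,8)=43,758, C(18,5)=8,568.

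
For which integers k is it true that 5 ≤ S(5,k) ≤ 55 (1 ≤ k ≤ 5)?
S(5,1)=1; S(5,2)=15; S(5,3)=25; S(5,4)=10; S(5,5)=1. So valid k = 2, 3, 4.

Answer: 2, 3, 4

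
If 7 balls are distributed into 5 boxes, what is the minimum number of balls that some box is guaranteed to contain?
2

Solution: Pigeonhole: ⌈7/5⌉ = 2.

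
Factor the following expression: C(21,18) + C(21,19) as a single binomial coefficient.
C(22,19)

Working:
By Pascal's identity: C(21,18) + C(21,19) = C(22,19) = 1,540.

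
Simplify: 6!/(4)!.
30

Working:
This equals 6×5 = 30.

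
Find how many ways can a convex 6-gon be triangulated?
Using the Catalan number formula: C_n = C(2n, n) / (n+1)
C_4 = C(8, 4) / (4+1)
     = 70 / 5
     = 14
Final answer: 14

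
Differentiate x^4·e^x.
Product rule: d/dx[x^4]·e^x + x^4·d/dx[e^x] = 4x^{3}e^x + x^4e^x.
Final answer: (4x^3 + x^4)e^x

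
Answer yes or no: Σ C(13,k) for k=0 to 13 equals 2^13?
Yes

Explanation: Binomial theorem: Σ C(13,k) = (1+1)^13 = 2^13 = 8,192; RHS 2^13 = 8,192.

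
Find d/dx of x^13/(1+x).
Quotient rule: [13x^{12}(1+x) - x^13]/(1+x)².
Final answer: (13x^12(1+x) - x^13)/(1+x)²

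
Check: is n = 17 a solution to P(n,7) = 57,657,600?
P(17,7) = 17·16·15·14·13·12·11 = 98,017,920, which does not equal 57,657,600.

Answer: No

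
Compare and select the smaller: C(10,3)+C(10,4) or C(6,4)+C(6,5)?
C(6,4)+C(6,5)

Solution: First=330, Second=21.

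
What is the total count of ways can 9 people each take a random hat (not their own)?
133,496

Reasoning: Using D(n) = (n-1)[D(n-1) + D(n-2)]:
D(9) = (9-1) × [D(8) + D(7)]
      = 8 × [14833 + 1854]
      = 8 × 16687
      = 133,496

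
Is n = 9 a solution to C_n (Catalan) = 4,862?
C_9 = C(18,9)/(9+1) = 48,620/10 = 4,862, which equals 4,862.
Final answer: Yes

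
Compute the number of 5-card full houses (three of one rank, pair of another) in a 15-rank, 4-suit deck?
5,040
Triple rank: 15. Triple suits: C(4,3)=4. Pair rank: 14. Pair suits: C(4,2)=6. Total: 5,040.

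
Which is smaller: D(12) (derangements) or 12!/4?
12!/4

Explanation: D(12) = (12-1)·[D(11) + D(10)] = 11·[14,684,570 + 1,334,961] = 176,214,841; 12!/4 = 479,001,600/4 = 119,750,400.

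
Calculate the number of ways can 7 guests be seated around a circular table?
Circular arrangements: (7-1)! = 720.
Final answer: 720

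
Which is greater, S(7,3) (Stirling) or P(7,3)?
S(7,3)

S(7,3) = 3·S(6,3) + S(6,2) = 3·90 + 31 = 301; P(7,3) = 210.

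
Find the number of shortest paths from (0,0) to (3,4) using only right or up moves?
35

Solution: Choose 3 rights from 7 moves: C(7,3) = 35.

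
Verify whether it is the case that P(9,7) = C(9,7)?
False

Explanation: P(9,7) = 181,440 but C(9,7) = 36; they differ by a factor of 7! = 5040, so the statement does not hold.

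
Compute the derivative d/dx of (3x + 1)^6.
18(3x + 1)^5

Solution: Chain rule: 6(3x+1)^{5} × 3 = 18(3x+1)^{5}.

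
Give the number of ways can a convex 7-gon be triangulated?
42

Solution: Using the Catalan number formula: C_n = C(2n, n) / (n+1)
C_5 = C(10, 5) / (5+1)
     = 252 / 6
     = 42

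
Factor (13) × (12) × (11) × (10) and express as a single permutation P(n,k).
P(13,4) = 13!/(9)!

Working:
Product of 4 consecutive descending integers starting at 13: P(13,4) = 13!/9! = 17,160.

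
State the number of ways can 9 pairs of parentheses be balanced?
4,862

Using the Catalan number formula: C_n = C(2n, n) / (n+1)
C_9 = C(18, 9) / (9+1)
     = 48620 / 10
     = 4,862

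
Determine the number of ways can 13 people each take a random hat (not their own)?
Using D(n) = (n-1)[D(n-1) + D(n-2)]:
D(13) = (13-1) × [D(12) + D(11)]
      = 12 × [176214841 + 14684570]
      = 12 × 190899411
      = 2,290,792,932

Answer: 2,290,792,932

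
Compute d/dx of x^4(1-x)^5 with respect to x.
Product rule: 4x^{3}(1-x)^{5} + x^4·(-5)(1-x)^{4}.

Answer: 4x^3(1-x)^5 - 5x^4(1-x)^4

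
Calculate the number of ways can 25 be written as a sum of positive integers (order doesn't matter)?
1,958

Working:
Pentagonal recurrence p(n) = p(n−1) + p(n−2) − p(n−5) − p(n−7) + …: p(25) = p(24) + p(23) − p(20) − p(18) + p(13) + p(10) − p(3) = 1,575 + 1,255 − 627 − 385 + 101 + 42 − 3 = 1,958.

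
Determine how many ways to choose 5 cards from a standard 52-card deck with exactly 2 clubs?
13 clubs and 39 non-clubs: C(13,2) × C(39,3) = 78 × 9139 = 712,842.

Answer: 712,842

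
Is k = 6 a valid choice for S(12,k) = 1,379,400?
S(12,6) = 6·S(11,6) + S(11,5) = 6·179,487 + 246,730 = 1,323,652, which does not equal 1,379,400.

Answer: No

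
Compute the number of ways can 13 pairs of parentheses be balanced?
Using the Catalan number formula: C_n = C(2n, n) / (n+1)
C_13 = C(26, 13) / (13+1)
     = 10400600 / 14
     = 742,900

Answer: 742,900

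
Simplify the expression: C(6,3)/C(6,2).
4/3

C(n,k+1)/C(n,k) = (n−k)/(k+1). Here (6−2)/(2+1) = 4/3 = 4/3.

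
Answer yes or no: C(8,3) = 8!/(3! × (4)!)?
No

The correct denominator is 3!×5!, giving C(8,3) = 56; the stated RHS is 8!/(3!×4!) = 280 ≠ 56, so the statement does not hold.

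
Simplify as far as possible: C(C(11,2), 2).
C(11,2) = 55, then C(55, 2) = 1,485.
Final answer: 1,485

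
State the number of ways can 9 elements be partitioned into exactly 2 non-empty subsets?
255

Working:
This equals S(9,2), the Stirling number of the 2nd kind.
Using the Stirling recurrence: S(n,k) = k·S(n-1,k) + S(n-1,k-1)
S(9,2) = 2·S(8,2) + S(8,1)
         = 2·127 + 1
         = 254 + 1
         = 255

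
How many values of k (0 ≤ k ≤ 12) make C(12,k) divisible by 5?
4
Checking C(12,k) mod 5 for k = 0..12: divisible at k = 3, 4, 8, 9. That's 4 values.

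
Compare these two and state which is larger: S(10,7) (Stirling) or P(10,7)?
P(10,7)

Solution: S(10,7) = 7·S(9,7) + S(9,6) = 7·462 + 2,646 = 5,880; P(10,7) = 604,800.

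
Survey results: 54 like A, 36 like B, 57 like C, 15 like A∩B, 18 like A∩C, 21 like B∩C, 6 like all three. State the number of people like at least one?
99

|A∪B∪C| = 54+36+57-15-18-21+6 = 99.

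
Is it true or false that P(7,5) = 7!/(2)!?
True

Permutation formula P(n,k) = n!/(n-k)!: 7!/2! = 5,040/2 = 2,520 = P(7,5). The statement holds.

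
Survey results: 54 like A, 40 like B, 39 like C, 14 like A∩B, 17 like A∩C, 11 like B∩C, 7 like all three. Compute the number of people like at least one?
|A∪B∪C| = 54+40+39-14-17-11+7 = 98.
Final answer: 98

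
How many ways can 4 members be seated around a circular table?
6
Circular arrangements: (4-1)! = 6.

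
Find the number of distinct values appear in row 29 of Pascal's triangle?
Row 29 has entries C(29,0)..C(29,29); by symmetry C(29,k)=C(29,29-k), giving 15 distinct values.
Final answer: 15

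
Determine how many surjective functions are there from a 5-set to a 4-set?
240

Solution: Onto functions = 4! × S(5,4)
First compute S(5,4) via recurrence:
Using the Stirling recurrence: S(n,k) = k·S(n-1,k) + S(n-1,k-1)
S(5,4) = 4·S(4,4) + S(4,3)
         = 4·1 + 6
         = 4 + 6
         = 10
Then: 24 × 10 = 240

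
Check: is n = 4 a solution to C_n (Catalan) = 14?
C_4 = C(8,4)/(4+1) = 70/5 = 14, which equals 14.

Answer: Yes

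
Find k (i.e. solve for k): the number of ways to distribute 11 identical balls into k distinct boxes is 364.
Stars and bars: the count is C(11+k−1, k−1), increasing in k. k=2: C(12,1) = 12, k=3: C(13,2) = 78, k=4: C(14,3) = 364 ✓. So k = 4.
Final answer: 4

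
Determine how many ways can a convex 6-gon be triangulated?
14
Using the Catalan number formula: C_n = C(2n, n) / (n+1)
C_4 = C(8, 4) / (4+1)
     = 70 / 5
     = 14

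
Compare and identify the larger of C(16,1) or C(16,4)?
C(16,4)

Explanation: C(16,1)=16, C(16,4)=1,820.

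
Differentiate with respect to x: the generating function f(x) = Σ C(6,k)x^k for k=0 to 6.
Term-by-term differentiation gives Σ k·C(6,k)x^{k-1} for k=1 to 6.

Answer: Σ k·C(6,k)x^(k-1) for k=1 to 6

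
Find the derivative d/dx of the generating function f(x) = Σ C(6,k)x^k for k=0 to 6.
Σ k·C(6,k)x^(k-1) for k=1 to 6

Explanation: Term-by-term differentiation gives Σ k·C(6,k)x^{k-1} for k=1 to 6.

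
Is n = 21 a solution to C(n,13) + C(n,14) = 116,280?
No

Solution: C(21,13) + C(21,14) = 203,490 + 116,280 = 319,770, which does not equal 116,280.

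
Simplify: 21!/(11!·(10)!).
352,716

This is C(21,11) = 352,716.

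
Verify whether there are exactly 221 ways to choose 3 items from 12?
False

Solution: C(12,3) = 220 ≠ 221.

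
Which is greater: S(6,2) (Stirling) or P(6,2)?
S(6,2)

Reasoning: S(6,2) = 2·S(5,2) + S(5,1) = 2·15 + 1 = 31; P(6,2) = 30.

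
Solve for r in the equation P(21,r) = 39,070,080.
6

P(21,r) = 21·20·…·(21−r+1), a product of r factors. Multiplying down from 21: 21 = 21; 21·20 = 420; 21·20·19 = 7,980; 21·20·19·18 = 143,640; 21·20·19·18·17 = 2,441,880; 21·20·19·18·17·16 = 39,070,080 ✓ (6 factors). So r = 6.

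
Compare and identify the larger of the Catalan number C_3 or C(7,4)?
C_3 = C(6,3)/(3+1) = 20/4 = 5; C(7,4) = 35.
Final answer: C(7,4)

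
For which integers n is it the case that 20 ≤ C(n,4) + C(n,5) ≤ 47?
6

Solution: C(5,4)+C(5,5)=6; C(6,4)+C(6,5)=21; C(7,4)+C(7,5)=56. So valid n = 6.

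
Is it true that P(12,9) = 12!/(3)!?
Permutation formula P(n,k) = n!/(n-k)!: 12!/3! = 479,001,600/6 = 79,833,600 = P(12,9). The statement holds.

Answer: True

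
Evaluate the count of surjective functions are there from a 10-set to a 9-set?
16,329,600

Onto functions = 9! × S(10,9)
First compute S(10,9) via recurrence:
Using the Stirling recurrence: S(n,k) = k·S(n-1,k) + S(n-1,k-1)
S(10,9) = 9·S(9,9) + S(9,8)
         = 9·1 + 36
         = 9 + 36
         = 45
Then: 362880 × 45 = 16,329,600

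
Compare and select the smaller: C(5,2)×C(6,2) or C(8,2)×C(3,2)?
C(8,2)×C(3,2)

Solution: C(5,2)×C(6,2)=150, C(8,2)×C(3,2)=84.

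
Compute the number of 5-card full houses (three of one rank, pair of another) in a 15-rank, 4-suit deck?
5,040

Reasoning: Triple rank: 15. Triple suits: C(4,3)=4. Pair rank: 14. Pair suits: C(4,2)=6. Total: 5,040.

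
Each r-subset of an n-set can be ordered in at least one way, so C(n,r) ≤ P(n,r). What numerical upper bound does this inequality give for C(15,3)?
2,730
P(15,3) = 15·14·13 = 2,730, so C(15,3) ≤ 2,730. (The bound is loose by a factor of 3! = 6: C(15,3) = 2,730/6 = 455.)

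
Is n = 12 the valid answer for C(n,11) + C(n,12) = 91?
No

Working:
C(12,11) + C(12,12) = 12 + 1 = 13, which does not equal 91.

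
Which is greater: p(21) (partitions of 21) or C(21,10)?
Pentagonal recurrence p(n) = p(n−1) + p(n−2) − p(n−5) − p(n−7) + …: p(21) = p(20) + p(19) − p(16) − p(14) + p(9) + p(6) = 627 + 490 − 231 − 135 + 30 + 11 = 792; C(21,10) = 352,716.
Final answer: C(21,10)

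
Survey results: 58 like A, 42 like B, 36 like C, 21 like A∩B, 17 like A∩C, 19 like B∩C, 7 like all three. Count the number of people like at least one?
|A∪B∪C| = 58+42+36-21-17-19+7 = 86.

Answer: 86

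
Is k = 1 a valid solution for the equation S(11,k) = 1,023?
No

S(11,1) = 1·S(10,1) + S(10,0) = 1·1 + 0 = 1, which does not equal 1,023.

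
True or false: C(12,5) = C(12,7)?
True

Explanation: C(12,5) = C(12,12-5) by the symmetry property; both equal 792.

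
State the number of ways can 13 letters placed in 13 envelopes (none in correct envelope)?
2,290,792,932

Explanation: Using D(n) = (n-1)[D(n-1) + D(n-2)]:
D(13) = (13-1) × [D(12) + D(11)]
      = 12 × [176214841 + 14684570]
      = 12 × 190899411
      = 2,290,792,932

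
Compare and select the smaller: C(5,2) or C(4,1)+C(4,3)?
C(4,1)+C(4,3)

C(5,2)=10; C(4,1)+C(4,3)=4+4=8.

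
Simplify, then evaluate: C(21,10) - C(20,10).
167,960

Solution: C(21,10) - C(20,10) = C(20,9) = 167,960.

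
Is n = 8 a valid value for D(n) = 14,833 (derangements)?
Yes

Explanation: D(8) = (8-1)·[D(7) + D(6)] = 7·[1,854 + 265] = 14,833, which equals 14,833.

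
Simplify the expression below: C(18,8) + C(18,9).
92,378

Reasoning: By Pascal's identity: C(19,9) = 92,378.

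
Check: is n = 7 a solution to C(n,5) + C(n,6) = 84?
C(7,5) + C(7,6) = 21 + 7 = 28, which does not equal 84.
Final answer: No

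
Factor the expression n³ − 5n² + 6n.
n(n − 2)(n − 3)

Reasoning: n³ − 5n² + 6n = n(n² − 5n + 6) = n(n − 2)(n − 3).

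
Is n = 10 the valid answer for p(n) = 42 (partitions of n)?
Pentagonal recurrence p(n) = p(n−1) + p(n−2) − p(n−5) − p(n−7) + …: p(10) = p(9) + p(8) − p(5) − p(3) = 30 + 22 − 7 − 3 = 42, which equals 42.
Final answer: Yes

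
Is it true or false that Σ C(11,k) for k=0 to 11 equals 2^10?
Binomial theorem: Σ C(11,k) = (1+1)^11 = 2^11 = 2,048; RHS 2^10 = 1,024.
Final answer: False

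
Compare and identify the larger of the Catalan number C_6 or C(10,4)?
C_6 = C(12,6)/(6+1) = 924/7 = 132; C(10,4) = 210.

Answer: C(10,4)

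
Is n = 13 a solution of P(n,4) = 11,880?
No

Solution: P(13,4) = 13·12·11·10 = 17,160, which does not equal 11,880.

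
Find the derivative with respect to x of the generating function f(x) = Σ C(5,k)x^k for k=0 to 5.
Σ k·C(5,k)x^(k-1) for k=1 to 5

Term-by-term differentiation gives Σ k·C(5,k)x^{k-1} for k=1 to 5.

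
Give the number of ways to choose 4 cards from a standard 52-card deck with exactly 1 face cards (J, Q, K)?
118,560

Solution: 12 face cards and 40 non-face cards: C(12,1) × C(40,3) = 12 × 9,880 = 118,560.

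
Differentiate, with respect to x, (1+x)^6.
6(1+x)^5

Reasoning: Using the power rule: d/dx (1+x)^6 = 6(1+x)^{5}.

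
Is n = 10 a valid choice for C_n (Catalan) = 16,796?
Yes
C_10 = C(20,10)/(10+1) = 184,756/11 = 16,796, which equals 16,796.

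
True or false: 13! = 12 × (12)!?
False
13! = 13 × 12! = 6,227,020,800, but 12 × 12! = 5,748,019,200.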